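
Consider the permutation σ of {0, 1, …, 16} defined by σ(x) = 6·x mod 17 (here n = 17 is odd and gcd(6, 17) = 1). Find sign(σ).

Start at x=9: 9 → 3 → 1 → 6 → 2 → 12 → 4 → … (one orbit).
π_6 has 2 disjoint cycles with lengths [16, 1] on {0,…,16}.
Σ(ℓ_i−1) = 17−2 = 15; sign = (−1)^15 = -1.
Via Zolotarev, sign(π_{6}) = (6|17) = -1.

-1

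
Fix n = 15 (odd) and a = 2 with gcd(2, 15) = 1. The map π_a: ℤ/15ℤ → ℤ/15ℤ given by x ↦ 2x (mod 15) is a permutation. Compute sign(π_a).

Trace 4: π^k(4) = [4, 8, 1, 2] for k=0..3.
Cycle lengths of π_2 on ℤ/15ℤ: [4, 4, 4, 2, 1]; 5 cycles in total.
With 5 cycles on 15 points, sign = (−1)^{15−5} = +1.
(2|15)_J = +1 (Zolotarev's lemma cross-check).

+1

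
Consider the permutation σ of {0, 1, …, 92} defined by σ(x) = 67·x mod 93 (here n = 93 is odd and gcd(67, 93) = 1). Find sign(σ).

Trace 67: π^k(67) = [67, 25, 1] for k=0..2.
Decompose π into cycles: lengths [3, 3, 3, 3, 3, 3, 3, 3, 3, 3, 3, 3, 3, 3, 3, 3, 3, 3, 3, 3, 3, 3, 3, 3, 3, 3, 3, 3, 3, 3, 1, 1, 1] (33 cycles, including the fixed point 0).
sign(π) = (−1)^{n − #cycles} = (−1)^{93−33} = (−1)^60 = +1.
Via Zolotarev, sign(π_{67}) = (67|93) = +1.

+1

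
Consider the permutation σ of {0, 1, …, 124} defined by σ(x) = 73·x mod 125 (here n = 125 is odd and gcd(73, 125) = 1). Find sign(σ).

-1

Trace 1: π^k(1) = [1, 73, 79, 17, 116, 93, 39] for k=0..6.
4 cycles of lengths [100, 20, 4, 1].
sign(π) = (−1)^{n − #cycles} = (−1)^{125−4} = (−1)^121 = -1.
Zolotarev: (73|125) = -1, matching the cycle-count sign.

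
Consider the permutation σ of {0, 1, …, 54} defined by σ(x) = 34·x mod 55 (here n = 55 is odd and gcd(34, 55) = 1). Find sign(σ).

+1

Orbit of 1 under x↦34x: [1, 34]… (length divides ord_55(34)).
π_34 has 33 disjoint cycles with lengths [2, 2, 2, 2, 2, 2, 2, 2, 2, 2, 2, 2, 2, 2, 2, 2, 2, 2, 2, 2, 2, 2, 1, 1, 1, 1, 1, 1, 1, 1, 1, 1, 1] on {0,…,54}.
55 − 33 = 22 transpositions; sign(π) = (−1)^22 = +1.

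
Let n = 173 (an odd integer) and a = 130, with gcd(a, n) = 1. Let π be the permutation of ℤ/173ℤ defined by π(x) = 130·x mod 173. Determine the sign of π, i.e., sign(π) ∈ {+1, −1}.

+1

Orbit of 38 under x↦130x: [38, 96, 24, 6, 88, 22, 92]… (length divides ord_173(130)).
3 cycles of lengths [86, 86, 1].
n − c = 173 − 3 = 170; sign = (−1)^170 = +1.
(130|173)_J = +1 (Zolotarev's lemma cross-check).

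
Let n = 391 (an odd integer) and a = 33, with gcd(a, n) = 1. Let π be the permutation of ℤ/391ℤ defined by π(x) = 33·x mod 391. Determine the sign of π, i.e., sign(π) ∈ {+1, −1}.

Orbit of 35 under x↦33x: [35, 373, 188, 339, 239, 67, 256]… (length divides ord_391(33)).
Cycle type of π: 22×17 + 2×8 + 1; total 26 cycles.
26 cycles on 391: each ℓ→(−1)^(ℓ−1), product (−1)^365 = -1.
Zolotarev: (33|391) = -1, matching the cycle-count sign.

-1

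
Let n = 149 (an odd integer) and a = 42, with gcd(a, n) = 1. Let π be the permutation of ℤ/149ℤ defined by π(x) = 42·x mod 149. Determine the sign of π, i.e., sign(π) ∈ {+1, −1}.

+1

Orbit of 42 under x↦42x: [42, 125, 35, 129, 54, 33, 45]… (length divides ord_149(42)).
Decompose π into cycles: lengths [74, 74, 1] (3 cycles, including the fixed point 0).
3 cycles on 149: each ℓ→(−1)^(ℓ−1), product (−1)^146 = +1.
The Jacobi symbol (42|149) = +1 (Zolotarev) agrees.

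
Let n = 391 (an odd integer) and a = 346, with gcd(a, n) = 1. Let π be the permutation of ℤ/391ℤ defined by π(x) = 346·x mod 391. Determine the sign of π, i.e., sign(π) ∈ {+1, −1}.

-1

Orbit of 116 under x↦346x: [116, 254, 300, 185, 277, 47, 231]… (length divides ord_391(346)).
46 cycles of lengths [16, 16, 16, 16, 16, 16, 16, 16, 16, 16, 16, 16, 16, 16, 16, 16, 16, 16, 16, 16, 16, 16, 16, 1, 1, 1, 1, 1, 1, 1, 1, 1, 1, 1, 1, 1, 1, 1, 1, 1, 1, 1, 1, 1, 1, 1].
With 46 cycles on 391 points, sign = (−1)^{391−46} = -1.
Via Zolotarev, sign(π_{346}) = (346|391) = -1.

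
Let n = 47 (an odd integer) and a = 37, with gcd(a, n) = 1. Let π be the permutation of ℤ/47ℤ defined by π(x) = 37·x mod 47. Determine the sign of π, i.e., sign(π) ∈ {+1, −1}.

Start at x=28: 28 → 2 → 27 → 12 → 21 → 25 → 32 → … (one orbit).
Decompose π into cycles: lengths [23, 23, 1] (3 cycles, including the fixed point 0).
3 cycles on 47: each ℓ→(−1)^(ℓ−1), product (−1)^44 = +1.
Check: (37/47) = +1 by Zolotarev.

+1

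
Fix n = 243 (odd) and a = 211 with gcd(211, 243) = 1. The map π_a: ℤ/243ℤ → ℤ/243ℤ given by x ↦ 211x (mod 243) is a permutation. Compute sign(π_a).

Start at x=223: 223 → 154 → 175 → 232 → 109 → 157 → 79 → … (one orbit).
Decompose π into cycles: lengths [81, 81, 27, 27, 9, 9, 3, 3, 1, 1, 1] (11 cycles, including the fixed point 0).
With 11 cycles on 243 points, sign = (−1)^{243−11} = +1.
(211|243)_J = +1 (Zolotarev's lemma cross-check).

+1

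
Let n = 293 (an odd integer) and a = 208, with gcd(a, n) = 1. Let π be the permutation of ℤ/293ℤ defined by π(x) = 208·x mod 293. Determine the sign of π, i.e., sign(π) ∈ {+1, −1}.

Trace 71: π^k(71) = [71, 118, 225, 213, 61, 89, 53] for k=0..6.
Cycle type of π: 292 + 1; total 2 cycles.
n − c = 293 − 2 = 291; sign = (−1)^291 = -1.
The Jacobi symbol (208|293) = -1 (Zolotarev) agrees.

-1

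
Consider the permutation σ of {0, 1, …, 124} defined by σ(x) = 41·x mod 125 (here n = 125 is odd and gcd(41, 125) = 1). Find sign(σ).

Start at x=36: 36 → 101 → 16 → 31 → 21 → 111 → 51 → … (one orbit).
Cycle lengths of π_41 on ℤ/125ℤ: [25, 25, 25, 25, 5, 5, 5, 5, 1, 1, 1, 1, 1]; 13 cycles in total.
With 13 cycles on 125 points, sign = (−1)^{125−13} = +1.
Zolotarev: (41|125) = +1, matching the cycle-count sign.

+1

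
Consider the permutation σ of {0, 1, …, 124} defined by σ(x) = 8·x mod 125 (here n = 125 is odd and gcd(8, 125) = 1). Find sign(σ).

Trace 17: π^k(17) = [17, 11, 88, 79, 7, 56, 73] for k=0..6.
Cycle type of π: 100 + 20 + 4 + 1; total 4 cycles.
n − c = 125 − 4 = 121; sign = (−1)^121 = -1.
Zolotarev: (8|125) = -1, matching the cycle-count sign.

-1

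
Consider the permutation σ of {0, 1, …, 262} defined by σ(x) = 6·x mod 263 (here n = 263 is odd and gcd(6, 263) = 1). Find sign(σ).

Orbit of 178 under x↦6x: [178, 16, 96, 50, 37, 222, 17]… (length divides ord_263(6)).
The orbit structure of x ↦ 6x mod 263: 3 orbits of sizes [131, 131, 1].
n − c = 263 − 3 = 260; sign = (−1)^260 = +1.
(6|263)_J = +1 (Zolotarev's lemma cross-check).

+1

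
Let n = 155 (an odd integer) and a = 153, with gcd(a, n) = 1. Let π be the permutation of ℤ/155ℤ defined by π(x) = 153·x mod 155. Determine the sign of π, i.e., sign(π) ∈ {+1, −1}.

+1

Orbit of 126 under x↦153x: [126, 58, 39, 77, 1, 153, 4]… (length divides ord_155(153)).
Cycle lengths of π_153 on ℤ/155ℤ: [20, 20, 20, 20, 20, 20, 10, 10, 10, 4, 1]; 11 cycles in total.
With 11 cycles on 155 points, sign = (−1)^{155−11} = +1.
Check: (153/155) = +1 by Zolotarev.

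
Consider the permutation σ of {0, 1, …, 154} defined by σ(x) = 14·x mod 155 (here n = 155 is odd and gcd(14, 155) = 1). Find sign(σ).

Start at x=4: 4 → 56 → 9 → 126 → 59 → 51 → 94 → … (one orbit).
The orbit structure of x ↦ 14x mod 155: 9 orbits of sizes [30, 30, 30, 30, 15, 15, 2, 2, 1].
sign(π) = (−1)^{n − #cycles} = (−1)^{155−9} = (−1)^146 = +1.

+1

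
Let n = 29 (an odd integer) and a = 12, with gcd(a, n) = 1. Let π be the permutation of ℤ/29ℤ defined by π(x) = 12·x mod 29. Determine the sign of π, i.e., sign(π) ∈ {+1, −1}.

-1

Trace 17: π^k(17) = [17, 1, 12, 28] for k=0..3.
The orbit structure of x ↦ 12x mod 29: 8 orbits of sizes [4, 4, 4, 4, 4, 4, 4, 1].
8 cycles on 29: each ℓ→(−1)^(ℓ−1), product (−1)^21 = -1.
Via Zolotarev, sign(π_{12}) = (12|29) = -1.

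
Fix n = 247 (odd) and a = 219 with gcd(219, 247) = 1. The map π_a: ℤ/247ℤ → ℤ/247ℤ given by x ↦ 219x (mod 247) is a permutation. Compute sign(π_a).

Trace 42: π^k(42) = [42, 59, 77, 67, 100, 164, 101] for k=0..6.
The orbit structure of x ↦ 219x mod 247: 9 orbits of sizes [36, 36, 36, 36, 36, 36, 18, 12, 1].
247 − 9 = 238 transpositions; sign(π) = (−1)^238 = +1.

+1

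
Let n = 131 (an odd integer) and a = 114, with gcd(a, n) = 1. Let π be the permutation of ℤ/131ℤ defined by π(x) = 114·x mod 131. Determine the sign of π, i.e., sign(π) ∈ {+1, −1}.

Orbit of 84 under x↦114x: [84, 13, 41, 89, 59, 45, 21]… (length divides ord_131(114)).
3 cycles of lengths [65, 65, 1].
131 − 3 = 128 transpositions; sign(π) = (−1)^128 = +1.

+1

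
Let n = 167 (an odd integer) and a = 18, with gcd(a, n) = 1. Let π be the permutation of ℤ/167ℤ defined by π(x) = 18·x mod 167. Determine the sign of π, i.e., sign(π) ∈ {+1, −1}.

Orbit of 112 under x↦18x: [112, 12, 49, 47, 11, 31, 57]… (length divides ord_167(18)).
Decompose π into cycles: lengths [83, 83, 1] (3 cycles, including the fixed point 0).
167 − 3 = 164 transpositions; sign(π) = (−1)^164 = +1.
Via Zolotarev, sign(π_{18}) = (18|167) = +1.

+1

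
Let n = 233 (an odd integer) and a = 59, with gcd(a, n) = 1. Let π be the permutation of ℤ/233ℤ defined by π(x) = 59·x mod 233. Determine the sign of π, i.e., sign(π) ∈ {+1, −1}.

-1

Start at x=178: 178 → 17 → 71 → 228 → 171 → 70 → 169 → … (one orbit).
The orbit structure of x ↦ 59x mod 233: 2 orbits of sizes [232, 1].
With 2 cycles on 233 points, sign = (−1)^{233−2} = -1.
The Jacobi symbol (59|233) = -1 (Zolotarev) agrees.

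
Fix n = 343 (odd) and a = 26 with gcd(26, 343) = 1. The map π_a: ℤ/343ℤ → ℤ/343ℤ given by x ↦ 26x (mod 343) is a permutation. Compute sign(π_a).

Start at x=73: 73 → 183 → 299 → 228 → 97 → 121 → 59 → … (one orbit).
4 cycles of lengths [294, 42, 6, 1].
4 cycles on 343: each ℓ→(−1)^(ℓ−1), product (−1)^339 = -1.
The Jacobi symbol (26|343) = -1 (Zolotarev) agrees.

-1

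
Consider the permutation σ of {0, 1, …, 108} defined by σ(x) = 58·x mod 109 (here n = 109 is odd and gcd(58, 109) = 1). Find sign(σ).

Orbit of 74 under x↦58x: [74, 41, 89, 39, 82, 69, 78]… (length divides ord_109(58)).
2 cycles of lengths [108, 1].
n − c = 109 − 2 = 107; sign = (−1)^107 = -1.
Via Zolotarev, sign(π_{58}) = (58|109) = -1.

-1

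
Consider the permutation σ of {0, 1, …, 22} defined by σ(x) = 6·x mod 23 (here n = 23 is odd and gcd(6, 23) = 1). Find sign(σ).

Orbit of 18 under x↦6x: [18, 16, 4, 1, 6, 13, 9]… (length divides ord_23(6)).
Cycle type of π: 11×2 + 1; total 3 cycles.
23 − 3 = 20 transpositions; sign(π) = (−1)^20 = +1.
Check: (6/23) = +1 by Zolotarev.

+1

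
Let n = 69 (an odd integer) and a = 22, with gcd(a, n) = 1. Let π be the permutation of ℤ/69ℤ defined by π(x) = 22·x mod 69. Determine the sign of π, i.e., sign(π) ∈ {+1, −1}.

Start at x=22: 22 → 1 → 22 (one orbit).
π_22 has 36 disjoint cycles with lengths [2, 2, 2, 2, 2, 2, 2, 2, 2, 2, 2, 2, 2, 2, 2, 2, 2, 2, 2, 2, 2, 2, 2, 2, 2, 2, 2, 2, 2, 2, 2, 2, 2, 1, 1, 1] on {0,…,68}.
With 36 cycles on 69 points, sign = (−1)^{69−36} = -1.
The Jacobi symbol (22|69) = -1 (Zolotarev) agrees.

-1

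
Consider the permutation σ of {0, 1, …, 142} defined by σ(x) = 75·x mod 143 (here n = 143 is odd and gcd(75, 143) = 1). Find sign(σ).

Trace 38: π^k(38) = [38, 133, 108, 92, 36, 126, 12] for k=0..6.
The orbit structure of x ↦ 75x mod 143: 9 orbits of sizes [30, 30, 30, 30, 6, 6, 5, 5, 1].
Σ(ℓ_i−1) = 143−9 = 134; sign = (−1)^134 = +1.

+1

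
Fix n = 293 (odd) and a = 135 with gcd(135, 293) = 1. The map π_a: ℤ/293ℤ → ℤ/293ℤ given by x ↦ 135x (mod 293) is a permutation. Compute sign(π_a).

+1

Orbit of 244 under x↦135x: [244, 124, 39, 284, 250, 55, 100]… (length divides ord_293(135)).
π_135 has 5 disjoint cycles with lengths [73, 73, 73, 73, 1] on {0,…,292}.
With 5 cycles on 293 points, sign = (−1)^{293−5} = +1.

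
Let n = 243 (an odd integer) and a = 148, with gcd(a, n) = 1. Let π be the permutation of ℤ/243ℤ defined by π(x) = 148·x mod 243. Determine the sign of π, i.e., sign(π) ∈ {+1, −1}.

+1

Orbit of 196 under x↦148x: [196, 91, 103, 178, 100, 220, 241]… (length divides ord_243(148)).
11 cycles of lengths [81, 81, 27, 27, 9, 9, 3, 3, 1, 1, 1].
Σ(ℓ_i−1) = 243−11 = 232; sign = (−1)^232 = +1.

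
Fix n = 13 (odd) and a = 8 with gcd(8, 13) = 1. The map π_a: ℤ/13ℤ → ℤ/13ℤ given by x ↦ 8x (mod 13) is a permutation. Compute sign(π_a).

-1

Trace 1: π^k(1) = [1, 8, 12, 5] for k=0..3.
π_8 has 4 disjoint cycles with lengths [4, 4, 4, 1] on {0,…,12}.
4 cycles on 13: each ℓ→(−1)^(ℓ−1), product (−1)^9 = -1.
Check: (8/13) = -1 by Zolotarev.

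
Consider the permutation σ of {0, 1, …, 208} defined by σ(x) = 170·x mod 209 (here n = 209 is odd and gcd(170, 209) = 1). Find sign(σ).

-1

Start at x=115: 115 → 113 → 191 → 75 → 1 → 170 → 58 → … (one orbit).
The orbit structure of x ↦ 170x mod 209: 30 orbits of sizes [10, 10, 10, 10, 10, 10, 10, 10, 10, 10, 10, 10, 10, 10, 10, 10, 10, 10, 5, 5, 2, 2, 2, 2, 2, 2, 2, 2, 2, 1].
Σ(ℓ_i−1) = 209−30 = 179; sign = (−1)^179 = -1.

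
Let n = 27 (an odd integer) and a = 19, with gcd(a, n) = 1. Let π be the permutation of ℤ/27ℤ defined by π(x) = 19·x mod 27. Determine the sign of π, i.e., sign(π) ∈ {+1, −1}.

Orbit of 10 under x↦19x: [10, 1, 19]… (length divides ord_27(19)).
Decompose π into cycles: lengths [3, 3, 3, 3, 3, 3, 1, 1, 1, 1, 1, 1, 1, 1, 1] (15 cycles, including the fixed point 0).
15 cycles on 27: each ℓ→(−1)^(ℓ−1), product (−1)^12 = +1.
The Jacobi symbol (19|27) = +1 (Zolotarev) agrees.

+1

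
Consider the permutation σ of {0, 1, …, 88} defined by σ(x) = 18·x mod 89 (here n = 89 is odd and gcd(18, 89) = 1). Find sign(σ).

+1

Trace 85: π^k(85) = [85, 17, 39, 79, 87, 53, 64] for k=0..6.
Cycle lengths of π_18 on ℤ/89ℤ: [44, 44, 1]; 3 cycles in total.
89 − 3 = 86 transpositions; sign(π) = (−1)^86 = +1.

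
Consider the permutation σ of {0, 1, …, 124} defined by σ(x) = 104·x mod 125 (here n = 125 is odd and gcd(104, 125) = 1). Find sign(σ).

Trace 124: π^k(124) = [124, 21, 59, 11, 19, 101, 4] for k=0..6.
The orbit structure of x ↦ 104x mod 125: 7 orbits of sizes [50, 50, 10, 10, 2, 2, 1].
With 7 cycles on 125 points, sign = (−1)^{125−7} = +1.
(104|125)_J = +1 (Zolotarev's lemma cross-check).

+1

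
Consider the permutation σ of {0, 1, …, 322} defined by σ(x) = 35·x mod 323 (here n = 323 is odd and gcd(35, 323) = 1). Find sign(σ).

+1

Start at x=137: 137 → 273 → 188 → 120 → 1 → 35 → 256 → … (one orbit).
Cycle lengths of π_35 on ℤ/323ℤ: [9, 9, 9, 9, 9, 9, 9, 9, 9, 9, 9, 9, 9, 9, 9, 9, 9, 9, 9, 9, 9, 9, 9, 9, 9, 9, 9, 9, 9, 9, 9, 9, 9, 9, 1, 1, 1, 1, 1, 1, 1, 1, 1, 1, 1, 1, 1, 1, 1, 1, 1]; 51 cycles in total.
323 − 51 = 272 transpositions; sign(π) = (−1)^272 = +1.
Via Zolotarev, sign(π_{35}) = (35|323) = +1.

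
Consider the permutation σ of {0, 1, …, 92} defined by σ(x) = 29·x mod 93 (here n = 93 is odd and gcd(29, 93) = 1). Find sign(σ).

+1

Orbit of 77 under x↦29x: [77, 1, 29, 4, 23, 16, 92]… (length divides ord_93(29)).
The orbit structure of x ↦ 29x mod 93: 11 orbits of sizes [10, 10, 10, 10, 10, 10, 10, 10, 10, 2, 1].
11 cycles on 93: each ℓ→(−1)^(ℓ−1), product (−1)^82 = +1.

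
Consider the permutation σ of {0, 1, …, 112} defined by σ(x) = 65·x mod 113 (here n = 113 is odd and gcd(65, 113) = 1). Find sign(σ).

-1

Start at x=69: 69 → 78 → 98 → 42 → 18 → 40 → 1 → … (one orbit).
π_65 has 8 disjoint cycles with lengths [16, 16, 16, 16, 16, 16, 16, 1] on {0,…,112}.
113 − 8 = 105 transpositions; sign(π) = (−1)^105 = -1.
Via Zolotarev, sign(π_{65}) = (65|113) = -1.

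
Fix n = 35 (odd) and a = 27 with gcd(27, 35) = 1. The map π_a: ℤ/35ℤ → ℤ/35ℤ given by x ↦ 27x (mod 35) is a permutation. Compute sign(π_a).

+1

Orbit of 29 under x↦27x: [29, 13, 1, 27]… (length divides ord_35(27)).
Cycle lengths of π_27 on ℤ/35ℤ: [4, 4, 4, 4, 4, 4, 4, 2, 2, 2, 1]; 11 cycles in total.
35 − 11 = 24 transpositions; sign(π) = (−1)^24 = +1.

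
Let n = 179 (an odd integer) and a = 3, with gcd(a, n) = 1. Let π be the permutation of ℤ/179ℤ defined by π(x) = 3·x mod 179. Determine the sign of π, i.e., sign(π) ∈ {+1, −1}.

+1

Orbit of 85 under x↦3x: [85, 76, 49, 147, 83, 70, 31]… (length divides ord_179(3)).
Cycle lengths of π_3 on ℤ/179ℤ: [89, 89, 1]; 3 cycles in total.
sign(π) = (−1)^{n − #cycles} = (−1)^{179−3} = (−1)^176 = +1.
Check: (3/179) = +1 by Zolotarev.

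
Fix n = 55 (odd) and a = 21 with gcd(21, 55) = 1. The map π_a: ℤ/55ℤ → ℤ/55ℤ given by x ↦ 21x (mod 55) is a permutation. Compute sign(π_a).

Trace 1: π^k(1) = [1, 21] for k=0..1.
The orbit structure of x ↦ 21x mod 55: 30 orbits of sizes [2, 2, 2, 2, 2, 2, 2, 2, 2, 2, 2, 2, 2, 2, 2, 2, 2, 2, 2, 2, 2, 2, 2, 2, 2, 1, 1, 1, 1, 1].
sign(π) = (−1)^{n − #cycles} = (−1)^{55−30} = (−1)^25 = -1.
Zolotarev: (21|55) = -1, matching the cycle-count sign.

-1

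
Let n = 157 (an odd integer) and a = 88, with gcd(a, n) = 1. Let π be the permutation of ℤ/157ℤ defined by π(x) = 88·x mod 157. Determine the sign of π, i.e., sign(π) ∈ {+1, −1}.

-1

Orbit of 39 under x↦88x: [39, 135, 105, 134, 17, 83, 82]… (length divides ord_157(88)).
Cycle type of π: 156 + 1; total 2 cycles.
sign(π) = (−1)^{n − #cycles} = (−1)^{157−2} = (−1)^155 = -1.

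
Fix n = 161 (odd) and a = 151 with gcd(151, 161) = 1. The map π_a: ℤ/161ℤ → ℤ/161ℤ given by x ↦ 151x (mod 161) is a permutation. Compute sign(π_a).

Orbit of 128 under x↦151x: [128, 8, 81, 156, 50, 144, 9]… (length divides ord_161(151)).
π_151 has 9 disjoint cycles with lengths [33, 33, 33, 33, 11, 11, 3, 3, 1] on {0,…,160}.
sign(π) = (−1)^{n − #cycles} = (−1)^{161−9} = (−1)^152 = +1.

+1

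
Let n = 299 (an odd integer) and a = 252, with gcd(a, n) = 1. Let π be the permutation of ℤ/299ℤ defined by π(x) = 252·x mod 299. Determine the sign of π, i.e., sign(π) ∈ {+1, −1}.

Start at x=229: 229 → 1 → 252 → 116 → 229 (one orbit).
81 cycles of lengths [4, 4, 4, 4, 4, 4, 4, 4, 4, 4, 4, 4, 4, 4, 4, 4, 4, 4, 4, 4, 4, 4, 4, 4, 4, 4, 4, 4, 4, 4, 4, 4, 4, 4, 4, 4, 4, 4, 4, 4, 4, 4, 4, 4, 4, 4, 4, 4, 4, 4, 4, 4, 4, 4, 4, 4, 4, 4, 4, 4, 4, 4, 4, 4, 4, 4, 4, 4, 4, 2, 2, 2, 2, 2, 2, 2, 2, 2, 2, 2, 1].
299 − 81 = 218 transpositions; sign(π) = (−1)^218 = +1.
Zolotarev: (252|299) = +1, matching the cycle-count sign.

+1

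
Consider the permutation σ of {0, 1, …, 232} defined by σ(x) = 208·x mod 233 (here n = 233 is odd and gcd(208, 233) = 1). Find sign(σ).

+1

Start at x=124: 124 → 162 → 144 → 128 → 62 → 81 → 72 → … (one orbit).
Cycle type of π: 116×2 + 1; total 3 cycles.
n − c = 233 − 3 = 230; sign = (−1)^230 = +1.
Check: (208/233) = +1 by Zolotarev.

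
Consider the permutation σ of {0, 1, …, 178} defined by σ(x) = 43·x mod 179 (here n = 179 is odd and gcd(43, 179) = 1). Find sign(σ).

Orbit of 146 under x↦43x: [146, 13, 22, 51, 45, 145, 149]… (length divides ord_179(43)).
π_43 has 3 disjoint cycles with lengths [89, 89, 1] on {0,…,178}.
sign(π) = (−1)^{n − #cycles} = (−1)^{179−3} = (−1)^176 = +1.

+1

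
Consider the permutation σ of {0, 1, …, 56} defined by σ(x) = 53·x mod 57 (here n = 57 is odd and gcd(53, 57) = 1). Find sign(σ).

+1

Start at x=32: 32 → 43 → 56 → 4 → 41 → 7 → 29 → … (one orbit).
Cycle type of π: 18×3 + 2 + 1; total 5 cycles.
Σ(ℓ_i−1) = 57−5 = 52; sign = (−1)^52 = +1.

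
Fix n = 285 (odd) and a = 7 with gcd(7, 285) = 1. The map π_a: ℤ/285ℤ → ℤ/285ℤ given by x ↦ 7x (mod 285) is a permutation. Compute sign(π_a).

Start at x=277: 277 → 229 → 178 → 106 → 172 → 64 → 163 → … (one orbit).
The orbit structure of x ↦ 7x mod 285: 42 orbits of sizes [12, 12, 12, 12, 12, 12, 12, 12, 12, 12, 12, 12, 12, 12, 12, 12, 12, 12, 4, 4, 4, 3, 3, 3, 3, 3, 3, 3, 3, 3, 3, 3, 3, 3, 3, 3, 3, 3, 3, 1, 1, 1].
sign(π) = (−1)^{n − #cycles} = (−1)^{285−42} = (−1)^243 = -1.
(7|285)_J = -1 (Zolotarev's lemma cross-check).

-1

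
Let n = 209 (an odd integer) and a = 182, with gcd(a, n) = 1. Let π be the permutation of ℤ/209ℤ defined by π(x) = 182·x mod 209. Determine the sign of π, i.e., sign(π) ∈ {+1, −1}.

Start at x=20: 20 → 87 → 159 → 96 → 125 → 178 → 1 → … (one orbit).
π_182 has 14 disjoint cycles with lengths [30, 30, 30, 30, 30, 30, 10, 3, 3, 3, 3, 3, 3, 1] on {0,…,208}.
sign(π) = (−1)^{n − #cycles} = (−1)^{209−14} = (−1)^195 = -1.

-1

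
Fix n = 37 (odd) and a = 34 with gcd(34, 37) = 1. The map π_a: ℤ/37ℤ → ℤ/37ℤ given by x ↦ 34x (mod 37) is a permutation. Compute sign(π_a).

Trace 12: π^k(12) = [12, 1, 34, 9, 10, 7, 16] for k=0..6.
Cycle type of π: 9×4 + 1; total 5 cycles.
Σ(ℓ_i−1) = 37−5 = 32; sign = (−1)^32 = +1.
Zolotarev: (34|37) = +1, matching the cycle-count sign.

+1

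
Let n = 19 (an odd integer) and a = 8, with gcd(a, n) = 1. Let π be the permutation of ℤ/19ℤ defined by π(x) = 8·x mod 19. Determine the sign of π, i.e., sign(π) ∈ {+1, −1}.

Start at x=18: 18 → 11 → 12 → 1 → 8 → 7 → 18 (one orbit).
The orbit structure of x ↦ 8x mod 19: 4 orbits of sizes [6, 6, 6, 1].
19 − 4 = 15 transpositions; sign(π) = (−1)^15 = -1.
Via Zolotarev, sign(π_{8}) = (8|19) = -1.

-1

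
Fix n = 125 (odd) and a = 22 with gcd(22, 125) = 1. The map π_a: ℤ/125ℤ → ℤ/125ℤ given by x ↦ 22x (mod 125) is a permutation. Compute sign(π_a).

-1

Orbit of 14 under x↦22x: [14, 58, 26, 72, 84, 98, 31]… (length divides ord_125(22)).
π_22 has 4 disjoint cycles with lengths [100, 20, 4, 1] on {0,…,124}.
sign(π) = (−1)^{n − #cycles} = (−1)^{125−4} = (−1)^121 = -1.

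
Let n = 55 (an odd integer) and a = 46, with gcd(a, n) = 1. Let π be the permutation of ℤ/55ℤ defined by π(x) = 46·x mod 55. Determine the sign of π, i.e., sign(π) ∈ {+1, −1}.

Orbit of 51 under x↦46x: [51, 36, 6, 1, 46, 26, 41]… (length divides ord_55(46)).
10 cycles of lengths [10, 10, 10, 10, 10, 1, 1, 1, 1, 1].
sign(π) = (−1)^{n − #cycles} = (−1)^{55−10} = (−1)^45 = -1.

-1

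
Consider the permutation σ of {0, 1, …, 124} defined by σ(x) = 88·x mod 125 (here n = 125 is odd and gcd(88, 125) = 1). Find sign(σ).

Orbit of 107 under x↦88x: [107, 41, 108, 4, 102, 101, 13]… (length divides ord_125(88)).
π_88 has 4 disjoint cycles with lengths [100, 20, 4, 1] on {0,…,124}.
n − c = 125 − 4 = 121; sign = (−1)^121 = -1.
The Jacobi symbol (88|125) = -1 (Zolotarev) agrees.

-1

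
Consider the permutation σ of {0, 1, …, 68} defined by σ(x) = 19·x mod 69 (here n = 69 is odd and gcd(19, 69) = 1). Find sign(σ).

Trace 37: π^k(37) = [37, 13, 40, 1, 19, 16, 28] for k=0..6.
The orbit structure of x ↦ 19x mod 69: 6 orbits of sizes [22, 22, 22, 1, 1, 1].
Σ(ℓ_i−1) = 69−6 = 63; sign = (−1)^63 = -1.

-1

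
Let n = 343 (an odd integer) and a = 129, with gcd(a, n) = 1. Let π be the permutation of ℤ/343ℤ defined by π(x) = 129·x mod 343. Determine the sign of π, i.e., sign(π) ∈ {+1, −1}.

-1

Trace 195: π^k(195) = [195, 116, 215, 295, 325, 79, 244] for k=0..6.
Cycle type of π: 42×7 + 6×8 + 1; total 16 cycles.
343 − 16 = 327 transpositions; sign(π) = (−1)^327 = -1.
Zolotarev: (129|343) = -1, matching the cycle-count sign.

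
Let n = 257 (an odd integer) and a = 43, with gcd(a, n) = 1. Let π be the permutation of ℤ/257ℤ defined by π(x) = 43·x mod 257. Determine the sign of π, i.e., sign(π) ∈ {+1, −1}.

-1

Start at x=99: 99 → 145 → 67 → 54 → 9 → 130 → 193 → … (one orbit).
Cycle type of π: 256 + 1; total 2 cycles.
With 2 cycles on 257 points, sign = (−1)^{257−2} = -1.
Zolotarev: (43|257) = -1, matching the cycle-count sign.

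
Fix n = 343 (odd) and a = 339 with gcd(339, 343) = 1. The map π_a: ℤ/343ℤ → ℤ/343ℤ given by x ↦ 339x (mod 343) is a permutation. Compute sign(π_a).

-1

Trace 114: π^k(114) = [114, 230, 109, 250, 29, 227, 121] for k=0..6.
Decompose π into cycles: lengths [294, 42, 6, 1] (4 cycles, including the fixed point 0).
343 − 4 = 339 transpositions; sign(π) = (−1)^339 = -1.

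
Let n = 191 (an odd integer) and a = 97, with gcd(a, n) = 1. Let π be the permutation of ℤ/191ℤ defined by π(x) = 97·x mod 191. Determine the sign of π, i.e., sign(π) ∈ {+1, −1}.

+1

Orbit of 162 under x↦97x: [162, 52, 78, 117, 80, 120, 180]… (length divides ord_191(97)).
The orbit structure of x ↦ 97x mod 191: 3 orbits of sizes [95, 95, 1].
With 3 cycles on 191 points, sign = (−1)^{191−3} = +1.
Check: (97/191) = +1 by Zolotarev.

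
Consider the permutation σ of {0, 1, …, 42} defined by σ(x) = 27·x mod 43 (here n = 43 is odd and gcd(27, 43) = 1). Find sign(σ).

-1

Start at x=8: 8 → 1 → 27 → 41 → 32 → 4 → 22 → … (one orbit).
Cycle lengths of π_27 on ℤ/43ℤ: [14, 14, 14, 1]; 4 cycles in total.
4 cycles on 43: each ℓ→(−1)^(ℓ−1), product (−1)^39 = -1.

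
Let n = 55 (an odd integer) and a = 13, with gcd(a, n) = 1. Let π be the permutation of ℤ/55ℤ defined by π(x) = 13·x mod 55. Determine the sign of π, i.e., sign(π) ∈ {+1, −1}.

Start at x=49: 49 → 32 → 31 → 18 → 14 → 17 → 1 → … (one orbit).
The orbit structure of x ↦ 13x mod 55: 5 orbits of sizes [20, 20, 10, 4, 1].
sign(π) = (−1)^{n − #cycles} = (−1)^{55−5} = (−1)^50 = +1.
(13|55)_J = +1 (Zolotarev's lemma cross-check).

+1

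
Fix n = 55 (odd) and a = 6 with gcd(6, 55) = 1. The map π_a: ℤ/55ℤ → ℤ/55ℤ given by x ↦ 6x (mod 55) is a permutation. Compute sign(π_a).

Start at x=41: 41 → 26 → 46 → 1 → 6 → 36 → 51 → … (one orbit).
10 cycles of lengths [10, 10, 10, 10, 10, 1, 1, 1, 1, 1].
10 cycles on 55: each ℓ→(−1)^(ℓ−1), product (−1)^45 = -1.
(6|55)_J = -1 (Zolotarev's lemma cross-check).

-1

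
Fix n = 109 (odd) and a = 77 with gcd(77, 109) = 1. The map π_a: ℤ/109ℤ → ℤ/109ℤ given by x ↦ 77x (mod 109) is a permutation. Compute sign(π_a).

-1

Trace 46: π^k(46) = [46, 54, 16, 33, 34, 2, 45] for k=0..6.
Decompose π into cycles: lengths [36, 36, 36, 1] (4 cycles, including the fixed point 0).
With 4 cycles on 109 points, sign = (−1)^{109−4} = -1.
(77|109)_J = -1 (Zolotarev's lemma cross-check).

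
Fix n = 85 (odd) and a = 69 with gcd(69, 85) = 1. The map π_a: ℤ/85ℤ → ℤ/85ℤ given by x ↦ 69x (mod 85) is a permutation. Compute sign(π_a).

+1

Trace 1: π^k(1) = [1, 69] for k=0..1.
51 cycles of lengths [2, 2, 2, 2, 2, 2, 2, 2, 2, 2, 2, 2, 2, 2, 2, 2, 2, 2, 2, 2, 2, 2, 2, 2, 2, 2, 2, 2, 2, 2, 2, 2, 2, 2, 1, 1, 1, 1, 1, 1, 1, 1, 1, 1, 1, 1, 1, 1, 1, 1, 1].
With 51 cycles on 85 points, sign = (−1)^{85−51} = +1.
(69|85)_J = +1 (Zolotarev's lemma cross-check).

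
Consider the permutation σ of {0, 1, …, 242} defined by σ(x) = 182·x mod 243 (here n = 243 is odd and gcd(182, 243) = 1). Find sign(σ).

Trace 113: π^k(113) = [113, 154, 83, 40, 233, 124, 212] for k=0..6.
6 cycles of lengths [162, 54, 18, 6, 2, 1].
Σ(ℓ_i−1) = 243−6 = 237; sign = (−1)^237 = -1.
(182|243)_J = -1 (Zolotarev's lemma cross-check).

-1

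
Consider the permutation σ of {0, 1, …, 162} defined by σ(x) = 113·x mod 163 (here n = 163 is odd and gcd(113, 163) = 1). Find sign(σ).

Start at x=4: 4 → 126 → 57 → 84 → 38 → 56 → 134 → … (one orbit).
Cycle lengths of π_113 on ℤ/163ℤ: [81, 81, 1]; 3 cycles in total.
163 − 3 = 160 transpositions; sign(π) = (−1)^160 = +1.

+1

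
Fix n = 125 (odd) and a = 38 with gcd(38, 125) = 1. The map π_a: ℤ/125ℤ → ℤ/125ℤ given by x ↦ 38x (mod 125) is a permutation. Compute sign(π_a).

-1

Trace 103: π^k(103) = [103, 39, 107, 66, 8, 54, 52] for k=0..6.
Cycle type of π: 100 + 20 + 4 + 1; total 4 cycles.
Σ(ℓ_i−1) = 125−4 = 121; sign = (−1)^121 = -1.
Via Zolotarev, sign(π_{38}) = (38|125) = -1.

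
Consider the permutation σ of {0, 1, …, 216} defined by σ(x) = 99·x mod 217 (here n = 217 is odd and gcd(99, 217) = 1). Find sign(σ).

Start at x=36: 36 → 92 → 211 → 57 → 1 → 99 → 36 (one orbit).
Decompose π into cycles: lengths [6, 6, 6, 6, 6, 6, 6, 6, 6, 6, 6, 6, 6, 6, 6, 6, 6, 6, 6, 6, 6, 6, 6, 6, 6, 6, 6, 6, 6, 6, 6, 6, 6, 6, 6, 1, 1, 1, 1, 1, 1, 1] (42 cycles, including the fixed point 0).
217 − 42 = 175 transpositions; sign(π) = (−1)^175 = -1.
Via Zolotarev, sign(π_{99}) = (99|217) = -1.

-1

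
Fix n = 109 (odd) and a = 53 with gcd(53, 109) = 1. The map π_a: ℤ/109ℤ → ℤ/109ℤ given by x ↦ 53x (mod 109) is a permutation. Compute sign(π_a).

-1

Trace 74: π^k(74) = [74, 107, 3, 50, 34, 58, 22] for k=0..6.
Cycle lengths of π_53 on ℤ/109ℤ: [108, 1]; 2 cycles in total.
Σ(ℓ_i−1) = 109−2 = 107; sign = (−1)^107 = -1.
The Jacobi symbol (53|109) = -1 (Zolotarev) agrees.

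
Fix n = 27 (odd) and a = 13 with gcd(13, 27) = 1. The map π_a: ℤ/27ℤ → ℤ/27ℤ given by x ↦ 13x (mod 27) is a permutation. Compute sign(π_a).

+1

Trace 13: π^k(13) = [13, 7, 10, 22, 16, 19, 4] for k=0..6.
7 cycles of lengths [9, 9, 3, 3, 1, 1, 1].
Σ(ℓ_i−1) = 27−7 = 20; sign = (−1)^20 = +1.
Check: (13/27) = +1 by Zolotarev.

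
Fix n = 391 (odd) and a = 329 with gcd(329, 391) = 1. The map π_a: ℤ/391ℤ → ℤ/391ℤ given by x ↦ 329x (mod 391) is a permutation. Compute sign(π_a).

Start at x=18: 18 → 57 → 376 → 148 → 208 → 7 → 348 → … (one orbit).
Decompose π into cycles: lengths [176, 176, 22, 16, 1] (5 cycles, including the fixed point 0).
391 − 5 = 386 transpositions; sign(π) = (−1)^386 = +1.

+1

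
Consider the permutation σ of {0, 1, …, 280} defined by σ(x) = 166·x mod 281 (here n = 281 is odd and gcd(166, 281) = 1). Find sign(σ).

Start at x=225: 225 → 258 → 116 → 148 → 121 → 135 → 211 → … (one orbit).
π_166 has 2 disjoint cycles with lengths [280, 1] on {0,…,280}.
sign(π) = (−1)^{n − #cycles} = (−1)^{281−2} = (−1)^279 = -1.

-1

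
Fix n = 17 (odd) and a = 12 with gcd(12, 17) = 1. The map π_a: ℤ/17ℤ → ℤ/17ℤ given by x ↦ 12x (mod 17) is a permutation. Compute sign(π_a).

Orbit of 13 under x↦12x: [13, 3, 2, 7, 16, 5, 9]… (length divides ord_17(12)).
The orbit structure of x ↦ 12x mod 17: 2 orbits of sizes [16, 1].
n − c = 17 − 2 = 15; sign = (−1)^15 = -1.

-1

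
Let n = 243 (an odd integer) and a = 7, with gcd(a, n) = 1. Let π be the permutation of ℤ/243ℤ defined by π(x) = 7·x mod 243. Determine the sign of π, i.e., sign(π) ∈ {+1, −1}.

Orbit of 64 under x↦7x: [64, 205, 220, 82, 88, 130, 181]… (length divides ord_243(7)).
π_7 has 11 disjoint cycles with lengths [81, 81, 27, 27, 9, 9, 3, 3, 1, 1, 1] on {0,…,242}.
243 − 11 = 232 transpositions; sign(π) = (−1)^232 = +1.
(7|243)_J = +1 (Zolotarev's lemma cross-check).

+1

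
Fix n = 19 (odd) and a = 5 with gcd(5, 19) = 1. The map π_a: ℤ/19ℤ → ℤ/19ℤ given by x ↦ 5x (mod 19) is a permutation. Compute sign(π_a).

Trace 16: π^k(16) = [16, 4, 1, 5, 6, 11, 17] for k=0..6.
Cycle type of π: 9×2 + 1; total 3 cycles.
sign(π) = (−1)^{n − #cycles} = (−1)^{19−3} = (−1)^16 = +1.

+1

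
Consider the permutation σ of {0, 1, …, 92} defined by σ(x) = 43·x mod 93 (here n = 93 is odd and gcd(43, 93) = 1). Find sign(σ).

Trace 1: π^k(1) = [1, 43, 82, 85, 28, 88, 64] for k=0..6.
The orbit structure of x ↦ 43x mod 93: 6 orbits of sizes [30, 30, 30, 1, 1, 1].
n − c = 93 − 6 = 87; sign = (−1)^87 = -1.
The Jacobi symbol (43|93) = -1 (Zolotarev) agrees.

-1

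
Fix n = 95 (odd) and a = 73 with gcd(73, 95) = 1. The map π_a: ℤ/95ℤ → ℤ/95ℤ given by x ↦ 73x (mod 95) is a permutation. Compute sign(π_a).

Trace 66: π^k(66) = [66, 68, 24, 42, 26, 93, 44] for k=0..6.
6 cycles of lengths [36, 36, 9, 9, 4, 1].
n − c = 95 − 6 = 89; sign = (−1)^89 = -1.

-1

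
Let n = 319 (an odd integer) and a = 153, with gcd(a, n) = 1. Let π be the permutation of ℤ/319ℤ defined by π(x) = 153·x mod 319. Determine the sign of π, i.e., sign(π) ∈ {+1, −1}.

+1

Start at x=43: 43 → 199 → 142 → 34 → 98 → 1 → 153 → … (one orbit).
The orbit structure of x ↦ 153x mod 319: 17 orbits of sizes [28, 28, 28, 28, 28, 28, 28, 28, 28, 28, 28, 2, 2, 2, 2, 2, 1].
Σ(ℓ_i−1) = 319−17 = 302; sign = (−1)^302 = +1.
Check: (153/319) = +1 by Zolotarev.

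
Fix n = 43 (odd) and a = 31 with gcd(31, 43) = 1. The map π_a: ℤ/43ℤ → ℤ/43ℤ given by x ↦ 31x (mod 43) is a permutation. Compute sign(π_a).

Trace 6: π^k(6) = [6, 14, 4, 38, 17, 11, 40] for k=0..6.
π_31 has 3 disjoint cycles with lengths [21, 21, 1] on {0,…,42}.
sign(π) = (−1)^{n − #cycles} = (−1)^{43−3} = (−1)^40 = +1.
Via Zolotarev, sign(π_{31}) = (31|43) = +1.

+1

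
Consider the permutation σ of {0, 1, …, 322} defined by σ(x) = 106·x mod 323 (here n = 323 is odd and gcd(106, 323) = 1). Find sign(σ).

+1

Orbit of 273 under x↦106x: [273, 191, 220, 64, 1, 106, 254]… (length divides ord_323(106)).
Cycle lengths of π_106 on ℤ/323ℤ: [12, 12, 12, 12, 12, 12, 12, 12, 12, 12, 12, 12, 12, 12, 12, 12, 12, 12, 12, 12, 12, 12, 12, 12, 4, 4, 4, 4, 3, 3, 3, 3, 3, 3, 1]; 35 cycles in total.
323 − 35 = 288 transpositions; sign(π) = (−1)^288 = +1.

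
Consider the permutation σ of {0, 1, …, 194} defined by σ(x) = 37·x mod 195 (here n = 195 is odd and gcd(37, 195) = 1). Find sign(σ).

Start at x=7: 7 → 64 → 28 → 61 → 112 → 49 → 58 → … (one orbit).
π_37 has 21 disjoint cycles with lengths [12, 12, 12, 12, 12, 12, 12, 12, 12, 12, 12, 12, 12, 12, 12, 4, 4, 4, 1, 1, 1] on {0,…,194}.
195 − 21 = 174 transpositions; sign(π) = (−1)^174 = +1.
(37|195)_J = +1 (Zolotarev's lemma cross-check).

+1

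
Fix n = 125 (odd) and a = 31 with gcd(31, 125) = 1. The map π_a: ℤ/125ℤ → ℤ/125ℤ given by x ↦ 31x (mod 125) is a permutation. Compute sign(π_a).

+1

Orbit of 21 under x↦31x: [21, 26, 56, 111, 66, 46, 51]… (length divides ord_125(31)).
Cycle type of π: 25×4 + 5×4 + 1×5; total 13 cycles.
sign(π) = (−1)^{n − #cycles} = (−1)^{125−13} = (−1)^112 = +1.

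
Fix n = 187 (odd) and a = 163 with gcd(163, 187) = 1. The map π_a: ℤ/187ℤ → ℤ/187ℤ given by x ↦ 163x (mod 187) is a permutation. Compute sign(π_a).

-1

Start at x=75: 75 → 70 → 3 → 115 → 45 → 42 → 114 → … (one orbit).
Cycle type of π: 80×2 + 16 + 5×2 + 1; total 6 cycles.
6 cycles on 187: each ℓ→(−1)^(ℓ−1), product (−1)^181 = -1.
Zolotarev: (163|187) = -1, matching the cycle-count sign.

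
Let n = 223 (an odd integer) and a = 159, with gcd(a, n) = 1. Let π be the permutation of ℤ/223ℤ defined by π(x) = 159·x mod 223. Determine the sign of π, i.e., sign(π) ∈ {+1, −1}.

-1

Orbit of 171 under x↦159x: [171, 206, 196, 167, 16, 91, 197]… (length divides ord_223(159)).
Cycle lengths of π_159 on ℤ/223ℤ: [74, 74, 74, 1]; 4 cycles in total.
223 − 4 = 219 transpositions; sign(π) = (−1)^219 = -1.
The Jacobi symbol (159|223) = -1 (Zolotarev) agrees.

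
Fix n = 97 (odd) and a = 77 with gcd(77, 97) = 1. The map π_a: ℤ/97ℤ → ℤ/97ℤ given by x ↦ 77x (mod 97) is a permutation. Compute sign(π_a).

-1

Orbit of 70 under x↦77x: [70, 55, 64, 78, 89, 63, 1]… (length divides ord_97(77)).
Cycle lengths of π_77 on ℤ/97ℤ: [32, 32, 32, 1]; 4 cycles in total.
4 cycles on 97: each ℓ→(−1)^(ℓ−1), product (−1)^93 = -1.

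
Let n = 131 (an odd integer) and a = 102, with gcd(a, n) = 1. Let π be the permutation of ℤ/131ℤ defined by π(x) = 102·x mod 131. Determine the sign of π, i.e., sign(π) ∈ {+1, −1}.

Start at x=123: 123 → 101 → 84 → 53 → 35 → 33 → 91 → … (one orbit).
The orbit structure of x ↦ 102x mod 131: 3 orbits of sizes [65, 65, 1].
n − c = 131 − 3 = 128; sign = (−1)^128 = +1.
Check: (102/131) = +1 by Zolotarev.

+1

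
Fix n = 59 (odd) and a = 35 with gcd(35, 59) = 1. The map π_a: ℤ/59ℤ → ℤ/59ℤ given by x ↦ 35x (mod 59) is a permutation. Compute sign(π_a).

+1

Orbit of 16 under x↦35x: [16, 29, 12, 7, 9, 20, 51]… (length divides ord_59(35)).
Cycle lengths of π_35 on ℤ/59ℤ: [29, 29, 1]; 3 cycles in total.
n − c = 59 − 3 = 56; sign = (−1)^56 = +1.
Via Zolotarev, sign(π_{35}) = (35|59) = +1.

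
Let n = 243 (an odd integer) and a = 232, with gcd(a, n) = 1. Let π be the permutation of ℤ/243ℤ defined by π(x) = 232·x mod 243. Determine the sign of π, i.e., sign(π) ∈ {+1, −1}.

+1

Orbit of 142 under x↦232x: [142, 139, 172, 52, 157, 217, 43]… (length divides ord_243(232)).
Cycle type of π: 81×2 + 27×2 + 9×2 + 3×2 + 1×3; total 11 cycles.
11 cycles on 243: each ℓ→(−1)^(ℓ−1), product (−1)^232 = +1.
Via Zolotarev, sign(π_{232}) = (232|243) = +1.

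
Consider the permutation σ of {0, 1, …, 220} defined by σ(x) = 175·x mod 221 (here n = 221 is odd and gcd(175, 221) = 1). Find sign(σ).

Start at x=175: 175 → 127 → 125 → 217 → 184 → 155 → 163 → … (one orbit).
Cycle type of π: 48×4 + 16 + 12 + 1; total 7 cycles.
With 7 cycles on 221 points, sign = (−1)^{221−7} = +1.

+1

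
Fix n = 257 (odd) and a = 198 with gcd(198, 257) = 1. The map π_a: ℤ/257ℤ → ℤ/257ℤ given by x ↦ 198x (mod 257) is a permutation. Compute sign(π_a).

+1

Start at x=95: 95 → 49 → 193 → 178 → 35 → 248 → 17 → … (one orbit).
Cycle type of π: 128×2 + 1; total 3 cycles.
Σ(ℓ_i−1) = 257−3 = 254; sign = (−1)^254 = +1.
(198|257)_J = +1 (Zolotarev's lemma cross-check).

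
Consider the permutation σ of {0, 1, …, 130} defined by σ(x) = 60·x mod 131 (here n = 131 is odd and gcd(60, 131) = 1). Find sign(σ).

+1

Orbit of 45 under x↦60x: [45, 80, 84, 62, 52, 107, 1]… (length divides ord_131(60)).
Cycle lengths of π_60 on ℤ/131ℤ: [13, 13, 13, 13, 13, 13, 13, 13, 13, 13, 1]; 11 cycles in total.
n − c = 131 − 11 = 120; sign = (−1)^120 = +1.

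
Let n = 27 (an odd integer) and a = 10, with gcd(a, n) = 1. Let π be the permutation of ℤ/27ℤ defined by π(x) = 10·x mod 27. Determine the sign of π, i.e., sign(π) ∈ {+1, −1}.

Trace 19: π^k(19) = [19, 1, 10] for k=0..2.
The orbit structure of x ↦ 10x mod 27: 15 orbits of sizes [3, 3, 3, 3, 3, 3, 1, 1, 1, 1, 1, 1, 1, 1, 1].
Σ(ℓ_i−1) = 27−15 = 12; sign = (−1)^12 = +1.

+1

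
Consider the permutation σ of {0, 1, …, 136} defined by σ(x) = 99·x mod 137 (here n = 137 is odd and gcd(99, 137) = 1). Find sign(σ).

Orbit of 78 under x↦99x: [78, 50, 18, 1, 99, 74, 65]… (length divides ord_137(99)).
Cycle lengths of π_99 on ℤ/137ℤ: [34, 34, 34, 34, 1]; 5 cycles in total.
5 cycles on 137: each ℓ→(−1)^(ℓ−1), product (−1)^132 = +1.

+1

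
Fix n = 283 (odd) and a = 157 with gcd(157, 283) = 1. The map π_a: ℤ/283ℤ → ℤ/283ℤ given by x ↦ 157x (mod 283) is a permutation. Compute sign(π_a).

Orbit of 157 under x↦157x: [157, 28, 151, 218, 266, 161, 90]… (length divides ord_283(157)).
Cycle lengths of π_157 on ℤ/283ℤ: [141, 141, 1]; 3 cycles in total.
Σ(ℓ_i−1) = 283−3 = 280; sign = (−1)^280 = +1.

+1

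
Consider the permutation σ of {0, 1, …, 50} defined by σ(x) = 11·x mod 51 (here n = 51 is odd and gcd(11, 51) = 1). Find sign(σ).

+1

Start at x=49: 49 → 29 → 13 → 41 → 43 → 14 → 1 → … (one orbit).
Decompose π into cycles: lengths [16, 16, 16, 2, 1] (5 cycles, including the fixed point 0).
Σ(ℓ_i−1) = 51−5 = 46; sign = (−1)^46 = +1.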